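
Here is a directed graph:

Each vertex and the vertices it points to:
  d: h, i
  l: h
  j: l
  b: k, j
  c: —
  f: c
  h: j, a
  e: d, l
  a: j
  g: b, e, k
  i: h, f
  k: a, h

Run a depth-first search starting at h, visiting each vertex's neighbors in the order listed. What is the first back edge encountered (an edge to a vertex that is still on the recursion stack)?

l→h

DFS from h (visiting each vertex's neighbors in the order listed); mark gray on enter, black on exit:
h gray
  j gray
    l gray
      l→h: h is gray → back edge
First back edge: l → h.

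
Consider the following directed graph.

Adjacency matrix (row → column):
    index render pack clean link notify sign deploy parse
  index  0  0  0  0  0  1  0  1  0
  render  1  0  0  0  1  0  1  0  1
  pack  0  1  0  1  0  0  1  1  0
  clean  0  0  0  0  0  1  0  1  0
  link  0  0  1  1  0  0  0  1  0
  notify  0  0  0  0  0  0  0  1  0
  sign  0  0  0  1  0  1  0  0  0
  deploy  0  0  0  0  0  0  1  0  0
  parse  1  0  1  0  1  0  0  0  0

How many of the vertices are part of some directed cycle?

8

A vertex is on a directed cycle iff it belongs to a strongly connected component of size ≥ 2 (or has a self-loop).
The vertices on cycles are {link, pack, sign, clean, parse, deploy, notify, render} — 8 in total.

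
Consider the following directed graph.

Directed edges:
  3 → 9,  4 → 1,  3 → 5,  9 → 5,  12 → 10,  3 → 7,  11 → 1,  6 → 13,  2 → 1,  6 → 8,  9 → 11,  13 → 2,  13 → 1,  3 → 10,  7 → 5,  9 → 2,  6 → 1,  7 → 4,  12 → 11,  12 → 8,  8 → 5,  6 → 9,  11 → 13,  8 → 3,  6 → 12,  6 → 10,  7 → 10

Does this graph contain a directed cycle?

DFS with white/gray/black marking, starting from 1:
1 gray
1 black
2 gray
  2→1: 1 black — skip
2 black
3 gray
  9 gray
    11 gray
      13 gray
        13→2: 2 black — skip
        13→1: 1 black — skip
      13 black
      11→1: 1 black — skip
    11 black
    5 gray
    5 black
    9→2: 2 black — skip
  9 black
  7 gray
    7→5: 5 black — skip
    4 gray
      4→1: 1 black — skip
    4 black
    10 gray
    10 black
  7 black
  3→5: 5 black — skip
  3→10: 10 black — skip
3 black
6 gray
  6→13: 13 black — skip
  8 gray
    8→3: 3 black — skip
    8→5: 5 black — skip
  8 black
  12 gray
    12→11: 11 black — skip
    12→10: 10 black — skip
    12→8: 8 black — skip
  12 black
  6→9: 9 black — skip
  6→10: 10 black — skip
  6→1: 1 black — skip
6 black
Every edge goes to a white or black vertex — no back edge, so the graph is acyclic.

No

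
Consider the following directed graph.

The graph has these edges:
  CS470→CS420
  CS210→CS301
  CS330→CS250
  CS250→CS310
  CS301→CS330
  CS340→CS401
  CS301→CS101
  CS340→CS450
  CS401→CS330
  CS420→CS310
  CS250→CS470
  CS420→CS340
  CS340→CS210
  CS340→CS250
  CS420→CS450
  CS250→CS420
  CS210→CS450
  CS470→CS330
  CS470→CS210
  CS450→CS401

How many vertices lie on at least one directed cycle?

9

A vertex is on a directed cycle iff it belongs to a strongly connected component of size ≥ 2 (or has a self-loop).
The vertices on cycles are {CS210, CS250, CS301, CS330, CS340, CS401, CS420, CS450, CS470} — 9 in total.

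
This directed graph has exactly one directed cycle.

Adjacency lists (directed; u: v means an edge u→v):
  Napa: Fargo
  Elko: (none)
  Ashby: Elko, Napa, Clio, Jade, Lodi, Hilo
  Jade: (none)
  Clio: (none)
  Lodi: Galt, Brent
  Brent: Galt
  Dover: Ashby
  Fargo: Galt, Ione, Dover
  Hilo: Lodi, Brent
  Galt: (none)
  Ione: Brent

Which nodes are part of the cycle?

Napa, Ashby, Dover, Fargo

DFS with gray/black marking from Dover:
Dover gray
  Ashby gray
    Elko gray
    Elko black
    Napa gray
      Fargo gray
        Galt gray
        Galt black
        Ione gray
          Brent gray
            Brent→Galt: Galt black — skip
          Brent black
        Ione black
        Fargo→Dover: Dover is gray → back edge
Back edge closes the cycle Dover → Ashby → Napa → Fargo → Dover; its vertices are {Napa, Ashby, Dover, Fargo}.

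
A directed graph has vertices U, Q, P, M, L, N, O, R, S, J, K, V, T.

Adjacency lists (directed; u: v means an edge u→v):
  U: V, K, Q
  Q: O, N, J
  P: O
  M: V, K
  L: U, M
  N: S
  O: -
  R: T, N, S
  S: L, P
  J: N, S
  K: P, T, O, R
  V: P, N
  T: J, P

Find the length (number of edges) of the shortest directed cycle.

5

For each vertex v, BFS finds the shortest path from v back to v.
The shortest such closed walk is L → U → V → N → S → L, length 5.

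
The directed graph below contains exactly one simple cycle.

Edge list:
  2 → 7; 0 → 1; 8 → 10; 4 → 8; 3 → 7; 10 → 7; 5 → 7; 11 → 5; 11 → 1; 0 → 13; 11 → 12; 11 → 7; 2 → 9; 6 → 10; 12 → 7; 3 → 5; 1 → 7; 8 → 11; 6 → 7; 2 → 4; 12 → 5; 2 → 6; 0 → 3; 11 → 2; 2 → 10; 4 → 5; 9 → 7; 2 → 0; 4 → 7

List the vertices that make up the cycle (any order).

2, 4, 8, 11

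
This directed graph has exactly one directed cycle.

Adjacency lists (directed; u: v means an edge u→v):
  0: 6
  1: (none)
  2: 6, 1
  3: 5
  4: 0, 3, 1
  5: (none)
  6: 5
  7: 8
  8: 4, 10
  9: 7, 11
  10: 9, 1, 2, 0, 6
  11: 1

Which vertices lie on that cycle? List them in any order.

7, 8, 9, 10

DFS with gray/black marking from 8:
8 gray
  4 gray
    0 gray
      6 gray
        5 gray
        5 black
      6 black
    0 black
    3 gray
      3→5: 5 black — skip
    3 black
    1 gray
    1 black
  4 black
  10 gray
    9 gray
      7 gray
        7→8: 8 is gray → back edge
Back edge closes the cycle 8 → 10 → 9 → 7 → 8; its vertices are {7, 8, 9, 10}.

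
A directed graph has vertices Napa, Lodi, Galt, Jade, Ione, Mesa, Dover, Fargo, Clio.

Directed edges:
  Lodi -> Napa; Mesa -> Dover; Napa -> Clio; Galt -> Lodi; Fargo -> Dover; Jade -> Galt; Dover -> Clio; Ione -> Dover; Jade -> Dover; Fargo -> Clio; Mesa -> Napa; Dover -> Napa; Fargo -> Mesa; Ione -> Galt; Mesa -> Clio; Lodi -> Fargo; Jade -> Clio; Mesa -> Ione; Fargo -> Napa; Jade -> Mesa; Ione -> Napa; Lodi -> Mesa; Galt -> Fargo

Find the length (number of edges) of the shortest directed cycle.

4

For each vertex v, BFS finds the shortest path from v back to v.
The shortest such closed walk is Galt → Lodi → Mesa → Ione → Galt, length 4.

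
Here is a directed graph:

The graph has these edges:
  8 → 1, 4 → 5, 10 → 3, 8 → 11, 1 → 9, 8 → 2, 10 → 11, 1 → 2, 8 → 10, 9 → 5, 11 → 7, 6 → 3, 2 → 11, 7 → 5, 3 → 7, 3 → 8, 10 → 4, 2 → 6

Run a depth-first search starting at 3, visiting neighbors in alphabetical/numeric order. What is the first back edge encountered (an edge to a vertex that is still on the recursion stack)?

6→3

DFS from 3 (visiting neighbors in alphabetical/numeric order); mark gray on enter, black on exit:
3 gray
  7 gray
    5 gray
    5 black
  7 black
  8 gray
    1 gray
      2 gray
        6 gray
          6→3: 3 is gray → back edge
First back edge: 6 → 3.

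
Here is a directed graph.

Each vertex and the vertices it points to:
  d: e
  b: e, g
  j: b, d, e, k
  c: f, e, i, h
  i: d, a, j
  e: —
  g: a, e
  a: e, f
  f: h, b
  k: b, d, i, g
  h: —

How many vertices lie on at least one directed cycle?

7

A vertex is on a directed cycle iff it belongs to a strongly connected component of size ≥ 2 (or has a self-loop).
The vertices on cycles are {a, b, f, g, i, j, k} — 7 in total.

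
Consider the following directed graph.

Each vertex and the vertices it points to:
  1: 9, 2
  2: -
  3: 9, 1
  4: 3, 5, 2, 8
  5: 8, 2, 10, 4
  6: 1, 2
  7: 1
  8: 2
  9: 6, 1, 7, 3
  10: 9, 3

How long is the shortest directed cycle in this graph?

2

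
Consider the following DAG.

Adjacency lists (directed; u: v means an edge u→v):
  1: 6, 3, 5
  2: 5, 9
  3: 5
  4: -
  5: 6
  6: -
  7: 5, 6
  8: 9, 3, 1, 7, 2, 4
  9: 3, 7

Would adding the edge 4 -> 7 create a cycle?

No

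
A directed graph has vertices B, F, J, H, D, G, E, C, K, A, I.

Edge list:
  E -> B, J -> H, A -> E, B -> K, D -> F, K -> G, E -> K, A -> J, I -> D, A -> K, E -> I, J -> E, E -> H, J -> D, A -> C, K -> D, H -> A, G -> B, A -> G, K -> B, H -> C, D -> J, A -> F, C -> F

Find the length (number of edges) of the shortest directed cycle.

2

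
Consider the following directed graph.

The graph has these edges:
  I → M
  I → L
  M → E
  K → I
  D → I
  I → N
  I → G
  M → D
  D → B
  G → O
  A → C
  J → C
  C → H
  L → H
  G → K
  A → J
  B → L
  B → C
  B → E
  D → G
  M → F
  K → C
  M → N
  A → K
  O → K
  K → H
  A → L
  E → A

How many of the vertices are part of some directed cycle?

A vertex is on a directed cycle iff it belongs to a strongly connected component of size ≥ 2 (or has a self-loop).
The vertices on cycles are {A, B, D, E, G, I, K, M, O} — 9 in total.

9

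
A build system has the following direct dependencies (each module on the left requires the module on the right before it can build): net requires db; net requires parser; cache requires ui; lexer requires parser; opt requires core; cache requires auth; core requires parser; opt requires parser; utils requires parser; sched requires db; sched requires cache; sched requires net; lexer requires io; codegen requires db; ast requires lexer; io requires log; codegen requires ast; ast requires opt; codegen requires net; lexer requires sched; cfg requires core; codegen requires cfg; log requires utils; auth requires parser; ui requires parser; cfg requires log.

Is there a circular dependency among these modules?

No

DFS with white/gray/black marking, starting from utils:
utils gray
  parser gray
  parser black
utils black
log gray
  log→utils: utils black — skip
log black
db gray
db black
auth gray
  auth→parser: parser black — skip
auth black
net gray
  net→parser: parser black — skip
  net→db: db black — skip
net black
ast gray
  lexer gray
    lexer→parser: parser black — skip
    sched gray
      cache gray
        cache→auth: auth black — skip
        ui gray
          ui→parser: parser black — skip
        ui black
      cache black
      sched→net: net black — skip
      sched→db: db black — skip
    sched black
    io gray
      io→log: log black — skip
    io black
  lexer black
  opt gray
    core gray
      core→parser: parser black — skip
    core black
    opt→parser: parser black — skip
  opt black
ast black
codegen gray
  codegen→net: net black — skip
  codegen→db: db black — skip
  cfg gray
    cfg→log: log black — skip
    cfg→core: core black — skip
  cfg black
  codegen→ast: ast black — skip
codegen black
Every edge goes to a white or black vertex — no back edge, so the graph is acyclic.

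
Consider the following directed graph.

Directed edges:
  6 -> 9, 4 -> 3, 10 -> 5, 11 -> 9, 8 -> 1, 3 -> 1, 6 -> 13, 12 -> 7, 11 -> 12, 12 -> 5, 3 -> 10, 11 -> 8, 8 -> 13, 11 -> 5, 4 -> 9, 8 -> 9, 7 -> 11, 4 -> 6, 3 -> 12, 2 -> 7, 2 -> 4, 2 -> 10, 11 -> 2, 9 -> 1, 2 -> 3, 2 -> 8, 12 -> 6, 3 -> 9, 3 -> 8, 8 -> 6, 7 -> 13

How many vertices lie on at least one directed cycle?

6

A vertex is on a directed cycle iff it belongs to a strongly connected component of size ≥ 2 (or has a self-loop).
The vertices on cycles are {2, 3, 4, 7, 11, 12} — 6 in total.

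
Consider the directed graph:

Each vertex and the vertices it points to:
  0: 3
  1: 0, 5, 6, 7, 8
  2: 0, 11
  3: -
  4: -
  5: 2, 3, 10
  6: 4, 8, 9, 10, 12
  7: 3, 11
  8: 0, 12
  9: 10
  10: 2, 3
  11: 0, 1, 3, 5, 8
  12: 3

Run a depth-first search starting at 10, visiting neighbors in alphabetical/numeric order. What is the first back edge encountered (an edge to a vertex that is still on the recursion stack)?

5→2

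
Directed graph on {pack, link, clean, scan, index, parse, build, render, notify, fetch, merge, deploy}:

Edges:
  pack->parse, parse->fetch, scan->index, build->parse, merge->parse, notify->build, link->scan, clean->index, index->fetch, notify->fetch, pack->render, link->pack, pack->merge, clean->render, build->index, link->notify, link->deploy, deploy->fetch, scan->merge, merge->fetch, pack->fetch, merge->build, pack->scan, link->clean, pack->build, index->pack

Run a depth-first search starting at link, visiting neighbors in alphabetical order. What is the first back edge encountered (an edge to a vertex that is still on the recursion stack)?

build→index

DFS from link (visiting neighbors in alphabetical order); mark gray on enter, black on exit:
link gray
  clean gray
    index gray
      fetch gray
      fetch black
      pack gray
        build gray
          build→index: index is gray → back edge
First back edge: build → index.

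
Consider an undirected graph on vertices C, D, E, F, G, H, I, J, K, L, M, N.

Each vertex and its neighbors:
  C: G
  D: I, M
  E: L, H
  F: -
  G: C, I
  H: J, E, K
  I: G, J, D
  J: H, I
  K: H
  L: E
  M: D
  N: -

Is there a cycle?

DFS, tracking each vertex's parent; an edge to a visited non-parent vertex closes a cycle.
Start from K:
visit K (parent –)
  visit H (parent K)
    visit J (parent H)
      J–H: parent, skip
      visit I (parent J)
        visit G (parent I)
          visit C (parent G)
            C–G: parent, skip
          G–I: parent, skip
        I–J: parent, skip
        visit D (parent I)
          D–I: parent, skip
          visit M (parent D)
            M–D: parent, skip
    visit E (parent H)
      visit L (parent E)
        L–E: parent, skip
      E–H: parent, skip
    H–K: parent, skip
visit F (parent –)
visit N (parent –)
No non-parent visited neighbor found — the graph is a forest.

No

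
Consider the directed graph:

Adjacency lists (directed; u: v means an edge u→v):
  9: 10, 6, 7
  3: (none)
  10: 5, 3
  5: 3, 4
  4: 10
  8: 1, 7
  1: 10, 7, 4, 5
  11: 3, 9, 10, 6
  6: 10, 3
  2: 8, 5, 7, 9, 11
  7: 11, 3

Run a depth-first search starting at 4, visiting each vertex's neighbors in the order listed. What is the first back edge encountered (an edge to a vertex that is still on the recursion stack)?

5->4

DFS from 4 (visiting each vertex's neighbors in the order listed); mark gray on enter, black on exit:
4 gray
  10 gray
    5 gray
      3 gray
      3 black
      5→4: 4 is gray → back edge
First back edge: 5 → 4.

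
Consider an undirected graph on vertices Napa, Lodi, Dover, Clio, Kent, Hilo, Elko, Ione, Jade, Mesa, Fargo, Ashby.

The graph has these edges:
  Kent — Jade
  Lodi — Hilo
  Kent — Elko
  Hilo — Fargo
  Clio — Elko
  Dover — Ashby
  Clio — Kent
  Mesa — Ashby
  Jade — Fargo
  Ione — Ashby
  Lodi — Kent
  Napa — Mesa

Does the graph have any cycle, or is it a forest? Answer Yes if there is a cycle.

Yes

DFS, tracking each vertex's parent; an edge to a visited non-parent vertex closes a cycle.
Start from Hilo:
visit Hilo (parent –)
  visit Lodi (parent Hilo)
    visit Kent (parent Lodi)
      visit Jade (parent Kent)
        Jade–Kent: parent, skip
        visit Fargo (parent Jade)
          Fargo–Hilo: Hilo visited and ≠ parent → cycle
Cycle: Hilo – Lodi – Kent – Jade – Fargo – Hilo.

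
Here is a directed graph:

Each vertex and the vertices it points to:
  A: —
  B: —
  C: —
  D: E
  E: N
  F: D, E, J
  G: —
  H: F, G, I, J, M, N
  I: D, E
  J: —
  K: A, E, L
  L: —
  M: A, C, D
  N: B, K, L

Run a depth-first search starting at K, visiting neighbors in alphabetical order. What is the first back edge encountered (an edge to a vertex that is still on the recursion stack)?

N->K

DFS from K (visiting neighbors in alphabetical order); mark gray on enter, black on exit:
K gray
  A gray
  A black
  E gray
    N gray
      B gray
      B black
      N→K: K is gray → back edge
First back edge: N → K.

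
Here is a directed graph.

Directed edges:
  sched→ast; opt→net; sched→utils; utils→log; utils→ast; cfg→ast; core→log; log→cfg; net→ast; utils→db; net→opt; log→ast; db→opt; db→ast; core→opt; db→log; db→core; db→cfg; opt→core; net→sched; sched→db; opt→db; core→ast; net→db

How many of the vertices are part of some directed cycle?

A vertex is on a directed cycle iff it belongs to a strongly connected component of size ≥ 2 (or has a self-loop).
The vertices on cycles are {db, net, opt, core, sched, utils} — 6 in total.

6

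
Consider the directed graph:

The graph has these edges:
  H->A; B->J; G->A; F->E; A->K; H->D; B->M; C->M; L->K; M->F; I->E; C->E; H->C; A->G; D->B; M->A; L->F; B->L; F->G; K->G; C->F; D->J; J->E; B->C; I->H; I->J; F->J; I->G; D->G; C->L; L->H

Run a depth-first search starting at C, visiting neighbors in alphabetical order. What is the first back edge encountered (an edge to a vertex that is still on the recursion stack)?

A->G

DFS from C (visiting neighbors in alphabetical order); mark gray on enter, black on exit:
C gray
  E gray
  E black
  F gray
    F→E: E black — skip
    G gray
      A gray
        A→G: G is gray → back edge
First back edge: A → G.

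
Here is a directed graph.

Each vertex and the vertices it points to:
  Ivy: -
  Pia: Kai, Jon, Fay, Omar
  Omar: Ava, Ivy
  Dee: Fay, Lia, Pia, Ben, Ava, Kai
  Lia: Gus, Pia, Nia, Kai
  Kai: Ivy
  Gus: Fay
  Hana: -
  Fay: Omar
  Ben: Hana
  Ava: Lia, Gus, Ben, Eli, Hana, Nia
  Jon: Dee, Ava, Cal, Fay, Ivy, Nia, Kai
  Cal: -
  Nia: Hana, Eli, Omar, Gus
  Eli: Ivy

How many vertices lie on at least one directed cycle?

9

A vertex is on a directed cycle iff it belongs to a strongly connected component of size ≥ 2 (or has a self-loop).
The vertices on cycles are {Ava, Dee, Fay, Gus, Jon, Lia, Nia, Pia, Omar} — 9 in total.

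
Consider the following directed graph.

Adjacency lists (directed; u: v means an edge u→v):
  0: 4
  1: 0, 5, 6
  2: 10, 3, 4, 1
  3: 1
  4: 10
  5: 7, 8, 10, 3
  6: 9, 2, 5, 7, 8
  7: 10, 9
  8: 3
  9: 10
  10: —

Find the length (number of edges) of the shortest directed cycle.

For each vertex v, BFS finds the shortest path from v back to v.
The shortest such closed walk is 1 → 6 → 2 → 1, length 3.

3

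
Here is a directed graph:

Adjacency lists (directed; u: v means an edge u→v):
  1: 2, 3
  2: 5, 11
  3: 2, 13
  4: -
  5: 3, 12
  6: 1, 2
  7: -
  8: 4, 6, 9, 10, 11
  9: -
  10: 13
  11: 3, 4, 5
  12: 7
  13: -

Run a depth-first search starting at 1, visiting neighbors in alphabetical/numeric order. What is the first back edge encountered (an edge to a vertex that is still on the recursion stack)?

DFS from 1 (visiting neighbors in alphabetical/numeric order); mark gray on enter, black on exit:
1 gray
  2 gray
    5 gray
      3 gray
        3→2: 2 is gray → back edge
First back edge: 3 → 2.

3→2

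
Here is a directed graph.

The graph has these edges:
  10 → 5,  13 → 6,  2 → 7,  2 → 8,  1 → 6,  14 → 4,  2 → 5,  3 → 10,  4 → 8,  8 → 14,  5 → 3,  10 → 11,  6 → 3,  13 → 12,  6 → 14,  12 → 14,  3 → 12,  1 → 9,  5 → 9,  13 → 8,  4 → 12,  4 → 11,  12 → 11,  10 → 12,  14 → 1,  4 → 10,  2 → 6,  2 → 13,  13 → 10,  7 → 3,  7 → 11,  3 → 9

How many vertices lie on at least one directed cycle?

9

A vertex is on a directed cycle iff it belongs to a strongly connected component of size ≥ 2 (or has a self-loop).
The vertices on cycles are {1, 3, 4, 5, 6, 8, 10, 12, 14} — 9 in total.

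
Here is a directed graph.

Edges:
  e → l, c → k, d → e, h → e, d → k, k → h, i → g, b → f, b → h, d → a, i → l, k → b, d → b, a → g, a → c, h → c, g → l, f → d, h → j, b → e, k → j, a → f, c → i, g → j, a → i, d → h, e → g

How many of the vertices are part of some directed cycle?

7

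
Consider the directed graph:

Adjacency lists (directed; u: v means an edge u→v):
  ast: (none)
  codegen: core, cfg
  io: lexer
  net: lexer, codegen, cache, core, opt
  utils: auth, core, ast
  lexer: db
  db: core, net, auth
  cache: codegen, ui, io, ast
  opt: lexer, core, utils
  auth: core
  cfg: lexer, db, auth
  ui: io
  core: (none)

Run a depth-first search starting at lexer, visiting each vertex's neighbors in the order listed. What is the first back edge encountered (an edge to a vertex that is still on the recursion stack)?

DFS from lexer (visiting each vertex's neighbors in the order listed); mark gray on enter, black on exit:
lexer gray
  db gray
    core gray
    core black
    net gray
      net→lexer: lexer is gray → back edge
First back edge: net → lexer.

net→lexer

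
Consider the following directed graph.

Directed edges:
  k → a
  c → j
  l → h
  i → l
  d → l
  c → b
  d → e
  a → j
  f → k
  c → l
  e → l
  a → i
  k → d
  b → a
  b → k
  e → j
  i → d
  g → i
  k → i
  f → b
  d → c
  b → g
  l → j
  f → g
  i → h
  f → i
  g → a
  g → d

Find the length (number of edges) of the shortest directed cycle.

For each vertex v, BFS finds the shortest path from v back to v.
The shortest such closed walk is b → g → d → c → b, length 4.

4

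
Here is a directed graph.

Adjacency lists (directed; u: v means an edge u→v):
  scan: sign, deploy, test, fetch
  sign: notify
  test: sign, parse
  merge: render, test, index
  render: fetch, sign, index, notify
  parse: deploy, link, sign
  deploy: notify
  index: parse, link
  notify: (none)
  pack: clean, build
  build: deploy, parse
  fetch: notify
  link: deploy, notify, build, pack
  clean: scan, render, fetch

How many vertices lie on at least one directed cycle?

A vertex is on a directed cycle iff it belongs to a strongly connected component of size ≥ 2 (or has a self-loop).
The vertices on cycles are {link, pack, scan, test, build, clean, index, parse, render} — 9 in total.

9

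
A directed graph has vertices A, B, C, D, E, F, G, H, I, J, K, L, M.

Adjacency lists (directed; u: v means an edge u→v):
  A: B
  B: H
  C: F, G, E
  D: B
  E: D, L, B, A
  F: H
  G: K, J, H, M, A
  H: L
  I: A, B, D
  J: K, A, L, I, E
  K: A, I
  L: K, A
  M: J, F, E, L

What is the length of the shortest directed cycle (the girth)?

For each vertex v, BFS finds the shortest path from v back to v.
The shortest such closed walk is H → L → A → B → H, length 4.

4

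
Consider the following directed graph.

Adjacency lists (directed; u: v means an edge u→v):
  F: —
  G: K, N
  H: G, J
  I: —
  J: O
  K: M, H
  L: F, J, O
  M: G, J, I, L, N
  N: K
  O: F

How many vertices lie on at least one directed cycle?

5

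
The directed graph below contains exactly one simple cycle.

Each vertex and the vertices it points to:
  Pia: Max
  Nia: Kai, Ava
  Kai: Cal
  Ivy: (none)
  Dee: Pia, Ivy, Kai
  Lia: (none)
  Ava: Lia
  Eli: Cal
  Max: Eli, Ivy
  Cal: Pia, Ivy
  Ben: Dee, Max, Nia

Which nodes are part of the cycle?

DFS with gray/black marking from Max:
Max gray
  Eli gray
    Cal gray
      Pia gray
        Pia→Max: Max is gray → back edge
Back edge closes the cycle Max → Eli → Cal → Pia → Max; its vertices are {Cal, Eli, Max, Pia}.

Cal, Eli, Max, Pia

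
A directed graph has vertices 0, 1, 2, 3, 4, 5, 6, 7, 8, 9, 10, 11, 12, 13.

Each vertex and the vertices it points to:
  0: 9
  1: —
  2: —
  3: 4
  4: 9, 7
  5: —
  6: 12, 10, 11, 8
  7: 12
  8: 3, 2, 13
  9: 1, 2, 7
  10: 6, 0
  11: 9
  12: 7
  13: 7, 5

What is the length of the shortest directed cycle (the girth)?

For each vertex v, BFS finds the shortest path from v back to v.
The shortest such closed walk is 6 → 10 → 6, length 2.

2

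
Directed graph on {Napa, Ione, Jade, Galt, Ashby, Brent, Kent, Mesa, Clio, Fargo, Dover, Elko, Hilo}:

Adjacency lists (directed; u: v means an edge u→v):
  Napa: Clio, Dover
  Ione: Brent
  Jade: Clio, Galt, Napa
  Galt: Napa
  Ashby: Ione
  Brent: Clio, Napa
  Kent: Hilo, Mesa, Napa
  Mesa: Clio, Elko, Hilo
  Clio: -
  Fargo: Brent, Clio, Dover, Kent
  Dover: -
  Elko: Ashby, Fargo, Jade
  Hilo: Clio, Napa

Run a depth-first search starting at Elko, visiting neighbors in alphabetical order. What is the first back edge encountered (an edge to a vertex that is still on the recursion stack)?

Mesa→Elko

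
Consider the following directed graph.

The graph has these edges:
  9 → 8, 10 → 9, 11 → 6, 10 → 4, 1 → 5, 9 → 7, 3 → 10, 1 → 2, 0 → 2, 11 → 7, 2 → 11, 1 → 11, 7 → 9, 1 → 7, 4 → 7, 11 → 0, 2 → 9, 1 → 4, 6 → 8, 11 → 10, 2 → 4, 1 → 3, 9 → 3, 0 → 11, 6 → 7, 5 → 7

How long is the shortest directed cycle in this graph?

For each vertex v, BFS finds the shortest path from v back to v.
The shortest such closed walk is 11 → 0 → 11, length 2.

2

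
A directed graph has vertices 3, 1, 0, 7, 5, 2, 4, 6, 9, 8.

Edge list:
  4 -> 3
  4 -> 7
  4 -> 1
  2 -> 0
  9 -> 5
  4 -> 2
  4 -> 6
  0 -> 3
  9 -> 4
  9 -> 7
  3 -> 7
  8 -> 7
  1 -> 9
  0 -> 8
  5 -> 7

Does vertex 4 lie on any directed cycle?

Yes

4 is on a cycle iff 4 can reach itself via ≥1 edge.
4 → 1 → 9 → 4 — yes.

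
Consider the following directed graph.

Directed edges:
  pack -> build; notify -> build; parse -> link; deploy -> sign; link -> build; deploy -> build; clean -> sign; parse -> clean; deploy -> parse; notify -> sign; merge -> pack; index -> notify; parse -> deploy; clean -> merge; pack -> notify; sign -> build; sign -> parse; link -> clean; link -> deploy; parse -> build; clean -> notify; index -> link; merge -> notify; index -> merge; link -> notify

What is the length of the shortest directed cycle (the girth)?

2

For each vertex v, BFS finds the shortest path from v back to v.
The shortest such closed walk is deploy → parse → deploy, length 2.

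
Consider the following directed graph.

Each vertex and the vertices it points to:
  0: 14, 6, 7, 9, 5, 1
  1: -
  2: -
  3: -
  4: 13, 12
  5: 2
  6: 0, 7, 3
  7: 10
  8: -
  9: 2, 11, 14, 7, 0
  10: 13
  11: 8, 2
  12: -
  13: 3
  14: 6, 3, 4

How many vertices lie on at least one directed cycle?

A vertex is on a directed cycle iff it belongs to a strongly connected component of size ≥ 2 (or has a self-loop).
The vertices on cycles are {0, 6, 9, 14} — 4 in total.

4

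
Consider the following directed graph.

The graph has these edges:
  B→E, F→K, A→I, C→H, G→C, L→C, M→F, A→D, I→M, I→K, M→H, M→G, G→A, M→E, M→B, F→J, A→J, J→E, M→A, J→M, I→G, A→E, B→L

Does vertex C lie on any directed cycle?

No

C lies on a cycle iff there is a path from C back to itself.
Exploring from C, it never reaches itself; equivalently, its strongly connected component is a singleton.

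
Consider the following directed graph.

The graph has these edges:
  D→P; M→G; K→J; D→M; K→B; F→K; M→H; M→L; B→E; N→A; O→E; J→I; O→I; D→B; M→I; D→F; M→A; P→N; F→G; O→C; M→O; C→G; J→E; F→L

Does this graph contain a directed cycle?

No

DFS with white/gray/black marking, starting from K:
K gray
  B gray
    E gray
    E black
  B black
  J gray
    I gray
    I black
    J→E: E black — skip
  J black
K black
A gray
A black
C gray
  G gray
  G black
C black
D gray
  F gray
    F→G: G black — skip
    L gray
    L black
    F→K: K black — skip
  F black
  D→B: B black — skip
  P gray
    N gray
      N→A: A black — skip
    N black
  P black
  M gray
    M→I: I black — skip
    O gray
      O→C: C black — skip
      O→E: E black — skip
      O→I: I black — skip
    O black
    M→G: G black — skip
    H gray
    H black
    M→L: L black — skip
    M→A: A black — skip
  M black
D black
Every edge goes to a white or black vertex — no back edge, so the graph is acyclic.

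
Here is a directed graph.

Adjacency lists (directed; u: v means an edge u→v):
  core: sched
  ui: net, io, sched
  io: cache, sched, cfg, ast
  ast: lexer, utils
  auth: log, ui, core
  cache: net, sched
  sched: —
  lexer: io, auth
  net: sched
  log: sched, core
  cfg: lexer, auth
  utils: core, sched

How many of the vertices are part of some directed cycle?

A vertex is on a directed cycle iff it belongs to a strongly connected component of size ≥ 2 (or has a self-loop).
The vertices on cycles are {io, ui, ast, cfg, auth, lexer} — 6 in total.

6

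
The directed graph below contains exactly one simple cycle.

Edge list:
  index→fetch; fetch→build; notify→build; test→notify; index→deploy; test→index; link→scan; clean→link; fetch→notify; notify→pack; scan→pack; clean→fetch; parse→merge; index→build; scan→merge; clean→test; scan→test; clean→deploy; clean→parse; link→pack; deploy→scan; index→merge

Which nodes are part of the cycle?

scan, test, index, deploy

DFS with gray/black marking from deploy:
deploy gray
  scan gray
    pack gray
    pack black
    merge gray
    merge black
    test gray
      notify gray
        notify→pack: pack black — skip
        build gray
        build black
      notify black
      index gray
        index→build: build black — skip
        index→merge: merge black — skip
        index→deploy: deploy is gray → back edge
Back edge closes the cycle deploy → scan → test → index → deploy; its vertices are {scan, test, index, deploy}.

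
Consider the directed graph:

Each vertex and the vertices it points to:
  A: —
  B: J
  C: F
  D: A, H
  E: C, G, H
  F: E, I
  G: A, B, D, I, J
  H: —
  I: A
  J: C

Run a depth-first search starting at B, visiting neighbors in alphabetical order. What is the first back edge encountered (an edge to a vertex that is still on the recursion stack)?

DFS from B (visiting neighbors in alphabetical order); mark gray on enter, black on exit:
B gray
  J gray
    C gray
      F gray
        E gray
          E→C: C is gray → back edge
First back edge: E → C.

E→C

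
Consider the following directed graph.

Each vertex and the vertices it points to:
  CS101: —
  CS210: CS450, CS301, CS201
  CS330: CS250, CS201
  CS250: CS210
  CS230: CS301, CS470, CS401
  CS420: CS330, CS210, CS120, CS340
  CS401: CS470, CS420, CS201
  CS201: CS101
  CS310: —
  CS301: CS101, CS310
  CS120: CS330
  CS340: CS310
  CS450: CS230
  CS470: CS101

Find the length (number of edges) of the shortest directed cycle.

For each vertex v, BFS finds the shortest path from v back to v.
The shortest such closed walk is CS420 → CS210 → CS450 → CS230 → CS401 → CS420, length 5.

5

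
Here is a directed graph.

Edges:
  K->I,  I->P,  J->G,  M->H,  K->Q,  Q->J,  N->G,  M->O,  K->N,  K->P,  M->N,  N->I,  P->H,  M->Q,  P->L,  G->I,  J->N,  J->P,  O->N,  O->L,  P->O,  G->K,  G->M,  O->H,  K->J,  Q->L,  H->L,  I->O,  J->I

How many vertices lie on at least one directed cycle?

A vertex is on a directed cycle iff it belongs to a strongly connected component of size ≥ 2 (or has a self-loop).
The vertices on cycles are {G, I, J, K, M, N, O, P, Q} — 9 in total.

9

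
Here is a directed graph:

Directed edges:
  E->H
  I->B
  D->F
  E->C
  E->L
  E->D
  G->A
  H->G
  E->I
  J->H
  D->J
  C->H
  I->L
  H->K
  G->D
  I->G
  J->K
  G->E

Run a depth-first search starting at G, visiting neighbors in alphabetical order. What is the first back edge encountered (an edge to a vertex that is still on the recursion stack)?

H->G

DFS from G (visiting neighbors in alphabetical order); mark gray on enter, black on exit:
G gray
  A gray
  A black
  D gray
    F gray
    F black
    J gray
      H gray
        H→G: G is gray → back edge
First back edge: H → G.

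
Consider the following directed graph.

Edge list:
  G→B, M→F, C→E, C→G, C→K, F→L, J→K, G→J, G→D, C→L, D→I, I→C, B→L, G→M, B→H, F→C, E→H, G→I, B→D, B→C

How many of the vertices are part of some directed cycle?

A vertex is on a directed cycle iff it belongs to a strongly connected component of size ≥ 2 (or has a self-loop).
The vertices on cycles are {B, C, D, F, G, I, M} — 7 in total.

7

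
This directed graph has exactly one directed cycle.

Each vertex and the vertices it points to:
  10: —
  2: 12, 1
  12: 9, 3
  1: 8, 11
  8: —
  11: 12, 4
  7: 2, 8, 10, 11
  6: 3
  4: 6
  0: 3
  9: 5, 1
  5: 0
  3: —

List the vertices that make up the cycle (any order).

DFS with gray/black marking from 11:
11 gray
  12 gray
    9 gray
      5 gray
        0 gray
          3 gray
          3 black
        0 black
      5 black
      1 gray
        8 gray
        8 black
        1→11: 11 is gray → back edge
Back edge closes the cycle 11 → 12 → 9 → 1 → 11; its vertices are {1, 9, 11, 12}.

1, 9, 11, 12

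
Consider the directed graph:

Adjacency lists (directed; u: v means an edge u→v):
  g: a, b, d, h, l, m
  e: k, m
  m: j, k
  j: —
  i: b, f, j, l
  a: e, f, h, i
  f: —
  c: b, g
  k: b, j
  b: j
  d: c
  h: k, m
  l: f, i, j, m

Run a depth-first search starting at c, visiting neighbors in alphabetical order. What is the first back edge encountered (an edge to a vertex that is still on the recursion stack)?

l→i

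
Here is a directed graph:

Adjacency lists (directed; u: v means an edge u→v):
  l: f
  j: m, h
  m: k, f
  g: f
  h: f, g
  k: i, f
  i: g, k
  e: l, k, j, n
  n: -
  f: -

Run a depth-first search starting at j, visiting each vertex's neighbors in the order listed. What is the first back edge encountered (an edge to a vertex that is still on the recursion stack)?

DFS from j (visiting each vertex's neighbors in the order listed); mark gray on enter, black on exit:
j gray
  m gray
    k gray
      i gray
        g gray
          f gray
          f black
        g black
        i→k: k is gray → back edge
First back edge: i → k.

i→k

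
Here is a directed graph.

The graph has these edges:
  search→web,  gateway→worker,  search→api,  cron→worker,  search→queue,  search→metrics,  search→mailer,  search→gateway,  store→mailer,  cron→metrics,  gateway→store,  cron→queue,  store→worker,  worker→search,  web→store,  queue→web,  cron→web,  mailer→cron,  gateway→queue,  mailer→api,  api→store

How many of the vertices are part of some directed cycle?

A vertex is on a directed cycle iff it belongs to a strongly connected component of size ≥ 2 (or has a self-loop).
The vertices on cycles are {api, web, cron, queue, store, mailer, search, worker, gateway} — 9 in total.

9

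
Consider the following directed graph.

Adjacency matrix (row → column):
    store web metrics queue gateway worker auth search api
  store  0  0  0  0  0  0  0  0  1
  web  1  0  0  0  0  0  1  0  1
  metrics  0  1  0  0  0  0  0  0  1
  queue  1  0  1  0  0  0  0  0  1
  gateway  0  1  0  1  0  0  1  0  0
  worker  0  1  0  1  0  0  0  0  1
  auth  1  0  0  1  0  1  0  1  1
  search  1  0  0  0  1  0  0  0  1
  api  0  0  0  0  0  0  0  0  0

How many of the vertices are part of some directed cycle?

7

A vertex is on a directed cycle iff it belongs to a strongly connected component of size ≥ 2 (or has a self-loop).
The vertices on cycles are {web, auth, queue, search, worker, gateway, metrics} — 7 in total.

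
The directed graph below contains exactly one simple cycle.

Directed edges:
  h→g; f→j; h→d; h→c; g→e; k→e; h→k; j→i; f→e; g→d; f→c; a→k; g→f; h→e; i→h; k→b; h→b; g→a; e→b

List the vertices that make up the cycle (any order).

f, g, h, i, j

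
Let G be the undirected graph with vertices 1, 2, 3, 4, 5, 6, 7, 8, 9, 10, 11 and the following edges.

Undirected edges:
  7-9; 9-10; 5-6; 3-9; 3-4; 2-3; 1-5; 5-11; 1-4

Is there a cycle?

No

DFS, tracking each vertex's parent; an edge to a visited non-parent vertex closes a cycle.
Start from 7:
visit 7 (parent –)
  visit 9 (parent 7)
    9–7: parent, skip
    visit 10 (parent 9)
      10–9: parent, skip
    visit 3 (parent 9)
      3–9: parent, skip
      visit 2 (parent 3)
        2–3: parent, skip
      visit 4 (parent 3)
        4–3: parent, skip
        visit 1 (parent 4)
          1–4: parent, skip
          visit 5 (parent 1)
            visit 11 (parent 5)
              11–5: parent, skip
            visit 6 (parent 5)
              6–5: parent, skip
            5–1: parent, skip
visit 8 (parent –)
No non-parent visited neighbor found — the graph is a forest.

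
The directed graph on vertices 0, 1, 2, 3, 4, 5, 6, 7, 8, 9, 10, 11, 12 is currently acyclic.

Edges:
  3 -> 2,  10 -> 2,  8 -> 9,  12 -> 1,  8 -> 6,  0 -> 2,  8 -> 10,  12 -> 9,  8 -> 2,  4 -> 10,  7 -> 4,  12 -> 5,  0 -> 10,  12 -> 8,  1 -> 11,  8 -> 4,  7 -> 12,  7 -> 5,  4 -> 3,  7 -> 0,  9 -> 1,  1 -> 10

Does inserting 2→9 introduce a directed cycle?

Adding 2→9 creates a cycle iff 9 can already reach 2.
Path from 9: 9 → 1 → 10 → 2.
So 9 → … → 2 → 9 is a cycle.

Yes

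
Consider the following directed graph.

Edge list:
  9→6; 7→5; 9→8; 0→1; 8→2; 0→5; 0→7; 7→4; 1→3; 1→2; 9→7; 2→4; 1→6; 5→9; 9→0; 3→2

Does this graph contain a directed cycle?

DFS with white/gray/black marking, starting from 6:
6 gray
6 black
0 gray
  1 gray
    3 gray
      2 gray
        4 gray
        4 black
      2 black
    3 black
    1→2: 2 black — skip
    1→6: 6 black — skip
  1 black
  7 gray
    5 gray
      9 gray
        9→0: 0 is gray → back edge
Back edge found, so a cycle exists: 0 → 7 → 5 → 9 → 0.

Yes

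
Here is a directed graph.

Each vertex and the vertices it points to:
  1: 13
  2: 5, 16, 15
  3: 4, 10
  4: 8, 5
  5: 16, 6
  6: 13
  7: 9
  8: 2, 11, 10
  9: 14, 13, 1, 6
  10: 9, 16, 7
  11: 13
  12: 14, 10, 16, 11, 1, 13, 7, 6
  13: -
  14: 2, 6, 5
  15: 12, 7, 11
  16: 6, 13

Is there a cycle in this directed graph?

Yes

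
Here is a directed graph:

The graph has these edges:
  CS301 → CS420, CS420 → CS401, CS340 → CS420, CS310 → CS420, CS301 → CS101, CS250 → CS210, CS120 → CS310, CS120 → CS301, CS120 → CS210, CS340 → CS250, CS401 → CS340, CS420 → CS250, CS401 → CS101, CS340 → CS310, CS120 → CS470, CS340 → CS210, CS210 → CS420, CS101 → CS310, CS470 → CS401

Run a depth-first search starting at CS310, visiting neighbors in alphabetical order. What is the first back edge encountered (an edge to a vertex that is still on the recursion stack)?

CS210->CS420

DFS from CS310 (visiting neighbors in alphabetical order); mark gray on enter, black on exit:
CS310 gray
  CS420 gray
    CS250 gray
      CS210 gray
        CS210→CS420: CS420 is gray → back edge
First back edge: CS210 → CS420.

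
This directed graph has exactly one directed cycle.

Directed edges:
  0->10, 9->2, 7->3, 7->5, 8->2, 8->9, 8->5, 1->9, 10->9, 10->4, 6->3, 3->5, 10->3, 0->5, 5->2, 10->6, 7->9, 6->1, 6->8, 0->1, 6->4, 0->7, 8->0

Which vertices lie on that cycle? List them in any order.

DFS with gray/black marking from 0:
0 gray
  7 gray
    5 gray
      2 gray
      2 black
    5 black
    3 gray
      3→5: 5 black — skip
    3 black
    9 gray
      9→2: 2 black — skip
    9 black
  7 black
  1 gray
    1→9: 9 black — skip
  1 black
  0→5: 5 black — skip
  10 gray
    10→9: 9 black — skip
    4 gray
    4 black
    6 gray
      6→1: 1 black — skip
      8 gray
        8→9: 9 black — skip
        8→2: 2 black — skip
        8→5: 5 black — skip
        8→0: 0 is gray → back edge
Back edge closes the cycle 0 → 10 → 6 → 8 → 0; its vertices are {0, 6, 8, 10}.

0, 6, 8, 10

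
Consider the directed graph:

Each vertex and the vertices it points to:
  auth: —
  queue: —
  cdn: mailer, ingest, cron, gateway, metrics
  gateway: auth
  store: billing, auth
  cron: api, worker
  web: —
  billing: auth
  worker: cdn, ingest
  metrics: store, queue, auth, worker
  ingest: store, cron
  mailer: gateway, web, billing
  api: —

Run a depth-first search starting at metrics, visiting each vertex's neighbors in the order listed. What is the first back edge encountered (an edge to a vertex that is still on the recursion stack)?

DFS from metrics (visiting each vertex's neighbors in the order listed); mark gray on enter, black on exit:
metrics gray
  store gray
    billing gray
      auth gray
      auth black
    billing black
    store→auth: auth black — skip
  store black
  queue gray
  queue black
  metrics→auth: auth black — skip
  worker gray
    cdn gray
      mailer gray
        gateway gray
          gateway→auth: auth black — skip
        gateway black
        web gray
        web black
        mailer→billing: billing black — skip
      mailer black
      ingest gray
        ingest→store: store black — skip
        cron gray
          api gray
          api black
          cron→worker: worker is gray → back edge
First back edge: cron → worker.

cron→worker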